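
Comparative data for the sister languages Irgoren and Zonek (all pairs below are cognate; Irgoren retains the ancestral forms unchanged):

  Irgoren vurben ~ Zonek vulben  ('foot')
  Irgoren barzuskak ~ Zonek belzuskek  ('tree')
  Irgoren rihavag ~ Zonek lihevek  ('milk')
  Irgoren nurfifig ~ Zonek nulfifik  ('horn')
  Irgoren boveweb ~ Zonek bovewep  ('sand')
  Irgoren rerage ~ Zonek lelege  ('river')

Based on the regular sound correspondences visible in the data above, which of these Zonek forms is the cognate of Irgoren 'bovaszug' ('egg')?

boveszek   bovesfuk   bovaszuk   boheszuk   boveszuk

barzuskak ~ belzuskek, rihavag ~ lihevek — Irgoren a corresponds to Zonek e after a consonant, before a consonant other than r, m, n, p, b, f, v.
rihavag ~ lihevek, nurfifig ~ nulfifik — Irgoren g corresponds to Zonek k word-finally.
Applying these to Irgoren 'bovaszug':
  bovaszug → boveszug   (a→e after a consonant, before a consonant other than r, m, n, p, b, f, v)
  boveszug → boveszuk   (g→k word-finally)
So the Zonek cognate is 'boveszuk'.

boveszuk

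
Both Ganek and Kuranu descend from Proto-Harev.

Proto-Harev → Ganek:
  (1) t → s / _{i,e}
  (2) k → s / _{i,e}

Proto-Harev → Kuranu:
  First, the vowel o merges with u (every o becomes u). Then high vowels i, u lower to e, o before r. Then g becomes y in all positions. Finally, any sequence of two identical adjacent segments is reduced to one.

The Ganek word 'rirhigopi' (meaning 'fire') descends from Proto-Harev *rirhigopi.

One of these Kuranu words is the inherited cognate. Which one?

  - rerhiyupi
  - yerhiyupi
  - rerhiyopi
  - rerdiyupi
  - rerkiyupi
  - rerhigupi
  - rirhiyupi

rerhiyupi

Kuranu: start from *rirhigopi.
  rule 1 (vowel merger): rirhigopi → rirhigupi
  rule 2 (pre-rhotic lowering): rirhigupi → rerhigupi
  rule 3 (unconditioned shift): rerhigupi → rerhiyupi
  rule 4: no change — rerhiyupi
  ⇒ Kuranu rerhiyupi
The other candidates each miss or misapply at least one Kuranu change.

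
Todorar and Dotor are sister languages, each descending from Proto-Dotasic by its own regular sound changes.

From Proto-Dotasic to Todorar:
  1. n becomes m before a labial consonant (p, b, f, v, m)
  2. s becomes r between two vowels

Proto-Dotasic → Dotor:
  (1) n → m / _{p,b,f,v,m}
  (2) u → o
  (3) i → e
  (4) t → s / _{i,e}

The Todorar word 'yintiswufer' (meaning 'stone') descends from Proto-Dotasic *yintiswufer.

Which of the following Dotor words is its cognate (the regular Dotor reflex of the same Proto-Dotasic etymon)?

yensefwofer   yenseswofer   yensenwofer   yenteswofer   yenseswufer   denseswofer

Dotor: *yintiswufer > yintiswofer > yenteswofer > yenseswofer  (by vowel merger, vowel merger, palatalisation)
Only 'yenseswofer' matches the regular Dotor development of *yintiswufer.

yenseswofer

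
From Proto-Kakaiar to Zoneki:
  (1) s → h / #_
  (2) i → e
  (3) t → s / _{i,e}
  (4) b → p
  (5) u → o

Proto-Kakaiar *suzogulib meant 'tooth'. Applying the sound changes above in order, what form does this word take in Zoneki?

hozogolep

Zoneki: *suzogulib > huzogulib > huzoguleb > huzogulep > hozogolep  (by debuccalisation, vowel merger, unconditioned shift, vowel merger)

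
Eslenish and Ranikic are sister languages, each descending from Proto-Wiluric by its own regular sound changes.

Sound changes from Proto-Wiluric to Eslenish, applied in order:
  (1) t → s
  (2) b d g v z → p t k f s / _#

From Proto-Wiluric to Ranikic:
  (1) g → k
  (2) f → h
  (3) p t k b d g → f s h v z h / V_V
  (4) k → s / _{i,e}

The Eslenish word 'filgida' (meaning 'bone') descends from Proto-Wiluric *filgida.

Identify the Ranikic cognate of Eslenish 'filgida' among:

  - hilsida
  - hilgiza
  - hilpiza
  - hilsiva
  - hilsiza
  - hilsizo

hilsiza

Ranikic: *filgida > filkida > hilkida > hilkiza > hilsiza  (by unconditioned shift, unconditioned shift, intervocalic lenition, palatalisation)
The other candidates each miss or misapply at least one Ranikic change.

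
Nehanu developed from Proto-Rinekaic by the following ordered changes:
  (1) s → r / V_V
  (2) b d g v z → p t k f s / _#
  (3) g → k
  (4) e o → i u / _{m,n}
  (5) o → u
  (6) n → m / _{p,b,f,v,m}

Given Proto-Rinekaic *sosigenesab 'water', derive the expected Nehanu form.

Nehanu: *sosigenesab
  sosigenesab → sorigenerab   [rhotacism]
  sorigenerab → sorigenerap   [final devoicing]
  sorigenerap → sorikenerap   [unconditioned shift]
  sorikenerap → sorikinerap   [pre-nasal raising]
  sorikinerap → surikinerap   [vowel merger]
  surikinerap (rule 6 does not apply)
  giving Nehanu surikinerap.

surikinerap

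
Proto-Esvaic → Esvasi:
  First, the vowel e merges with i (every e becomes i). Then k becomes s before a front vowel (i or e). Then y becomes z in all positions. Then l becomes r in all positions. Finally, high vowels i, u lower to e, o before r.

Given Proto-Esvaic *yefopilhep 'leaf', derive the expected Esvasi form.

Esvasi: start from *yefopilhep.
  rule 1 (vowel merger): yefopilhep → yifopilhip
  rule 2: no change — yifopilhip
  rule 3 (unconditioned shift): yifopilhip → zifopilhip
  rule 4 (unconditioned shift): zifopilhip → zifopirhip
  rule 5 (pre-rhotic lowering): zifopirhip → zifoperhip
  ⇒ Esvasi zifoperhip

zifoperhip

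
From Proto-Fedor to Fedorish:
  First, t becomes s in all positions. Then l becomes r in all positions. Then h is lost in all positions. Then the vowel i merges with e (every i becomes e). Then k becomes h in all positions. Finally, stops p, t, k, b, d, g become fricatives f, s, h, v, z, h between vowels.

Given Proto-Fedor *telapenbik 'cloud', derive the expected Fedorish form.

serafenbeh

Fedorish: start from *telapenbik.
  rule 1 (unconditioned shift): telapenbik → selapenbik
  rule 2 (unconditioned shift): selapenbik → serapenbik
  rule 3: no change — serapenbik
  rule 4 (vowel merger): serapenbik → serapenbek
  rule 5 (unconditioned shift): serapenbek → serapenbeh
  rule 6 (intervocalic lenition): serapenbeh → serafenbeh
  ⇒ Fedorish serafenbeh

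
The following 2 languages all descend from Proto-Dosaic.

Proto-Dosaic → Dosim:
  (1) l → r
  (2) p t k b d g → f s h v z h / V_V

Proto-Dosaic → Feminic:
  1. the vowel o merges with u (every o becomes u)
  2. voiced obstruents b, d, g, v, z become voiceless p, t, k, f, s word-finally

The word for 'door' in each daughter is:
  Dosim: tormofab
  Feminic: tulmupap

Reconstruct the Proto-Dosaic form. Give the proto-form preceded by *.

*tolmopab

Position 3: Dosim has r, Feminic has l. Feminic preserves l here (none of its changes turn any other segment into l), so the proto-segment is *l.
Position 2: Dosim has o, Feminic has u. Dosim preserves o here (none of its changes turn any other segment into o), so the proto-segment is *o.
Position 8: Dosim has b, Feminic has p. Dosim preserves b here (none of its changes turn any other segment into b), so the proto-segment is *b.
Continuing position by position gives *tolmopab; check it forward:
Dosim: *tolmopab > tormopab > tormofab  (by unconditioned shift, intervocalic lenition)
Feminic: start from *tolmopab.
  rule 1 (vowel merger): tolmopab → tulmupab
  rule 2 (final devoicing): tulmupab → tulmupap
  ⇒ Feminic tulmupap
No other proto-form is consistent with every reflex, so the reconstruction is *tolmopab.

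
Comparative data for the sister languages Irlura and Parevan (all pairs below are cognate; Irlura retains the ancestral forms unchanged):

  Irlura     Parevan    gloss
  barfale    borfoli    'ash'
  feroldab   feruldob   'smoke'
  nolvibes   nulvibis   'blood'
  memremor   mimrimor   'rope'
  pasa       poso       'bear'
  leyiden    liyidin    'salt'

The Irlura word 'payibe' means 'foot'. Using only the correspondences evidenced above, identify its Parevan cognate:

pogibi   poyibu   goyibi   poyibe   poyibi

barfale ~ borfoli, pasa ~ poso — Irlura a corresponds to Parevan o after a consonant, before a consonant other than r, m, n, p, b, f, v.
barfale ~ borfoli — Irlura e corresponds to Parevan i word-finally.
Applying these to Irlura 'payibe':
  payibe → poyibe   (a→o after a consonant, before a consonant other than r, m, n, p, b, f, v)
  poyibe → poyibi   (e→i word-finally)
So the Parevan cognate is 'poyibi'.

poyibi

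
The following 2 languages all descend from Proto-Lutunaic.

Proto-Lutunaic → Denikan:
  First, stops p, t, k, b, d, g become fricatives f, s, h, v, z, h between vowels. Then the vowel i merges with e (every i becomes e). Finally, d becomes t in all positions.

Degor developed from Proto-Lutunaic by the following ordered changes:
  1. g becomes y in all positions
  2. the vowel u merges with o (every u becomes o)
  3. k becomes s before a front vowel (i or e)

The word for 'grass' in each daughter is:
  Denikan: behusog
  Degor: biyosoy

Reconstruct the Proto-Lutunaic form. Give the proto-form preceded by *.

*bigusog

Position 7: Denikan has g, Degor has y. Denikan preserves g here (none of its changes turn any other segment into g), so the proto-segment is *g.
Position 3: Denikan has h, Degor has y. Taking the neighbouring segments as reconstructed: Denikan h could go back to *k or *g or *h; Degor y could go back to *g or *y — the one source consistent with every daughter is *g.
This points to *bigusog. Verify forward in each daughter:
Denikan: *bigusog > bihusog > behusog  (by intervocalic lenition, vowel merger)
Degor: start from *bigusog.
  rule 1 (unconditioned shift): bigusog → biyusoy
  rule 2 (vowel merger): biyusoy → biyosoy
  rule 3: no change — biyosoy
  ⇒ Degor biyosoy
*bigusog is the unique common source.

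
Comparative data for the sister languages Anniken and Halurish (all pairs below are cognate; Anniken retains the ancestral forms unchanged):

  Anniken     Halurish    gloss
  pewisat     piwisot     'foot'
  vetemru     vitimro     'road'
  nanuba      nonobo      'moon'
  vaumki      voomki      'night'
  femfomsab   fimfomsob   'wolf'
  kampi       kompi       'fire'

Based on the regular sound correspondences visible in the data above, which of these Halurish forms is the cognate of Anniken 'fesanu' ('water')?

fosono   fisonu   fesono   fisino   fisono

pewisat ~ piwisot, vetemru ~ vitimro — Anniken e corresponds to Halurish i after a consonant, before a consonant other than r, m, n, p, b, f, v.
nanuba ~ nonobo — Anniken a corresponds to Halurish o after a consonant, before a nasal.
vetemru ~ vitimro — Anniken u corresponds to Halurish o word-finally.
Applying these to Anniken 'fesanu':
  fesanu → fisanu   (e→i after a consonant, before a consonant other than r, m, n, p, b, f, v)
  fisanu → fisonu   (a→o after a consonant, before a nasal)
  fisonu → fisono   (u→o word-finally)
So the Halurish cognate is 'fisono'.

fisono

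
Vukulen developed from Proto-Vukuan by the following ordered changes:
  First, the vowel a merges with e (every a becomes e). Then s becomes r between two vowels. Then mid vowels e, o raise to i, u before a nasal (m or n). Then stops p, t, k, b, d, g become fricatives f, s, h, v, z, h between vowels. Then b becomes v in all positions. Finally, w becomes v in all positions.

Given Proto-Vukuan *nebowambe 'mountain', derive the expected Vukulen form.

Vukulen: *nebowambe > nebowembe > nebowimbe > nevowimbe > nevowimve > nevovimve  (by vowel merger, pre-nasal raising, intervocalic lenition, unconditioned shift, unconditioned shift)

nevovimve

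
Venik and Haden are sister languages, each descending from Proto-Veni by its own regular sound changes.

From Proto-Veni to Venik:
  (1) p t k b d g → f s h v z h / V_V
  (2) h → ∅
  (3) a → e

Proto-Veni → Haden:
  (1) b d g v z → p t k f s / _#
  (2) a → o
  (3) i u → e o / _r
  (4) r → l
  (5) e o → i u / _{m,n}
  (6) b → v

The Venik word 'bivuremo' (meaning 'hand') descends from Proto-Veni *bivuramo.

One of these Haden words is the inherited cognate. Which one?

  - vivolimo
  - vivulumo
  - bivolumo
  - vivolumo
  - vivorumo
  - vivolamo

vivolumo

Haden: start from *bivuramo.
  rule 1: no change — bivuramo
  rule 2 (vowel merger): bivuramo → bivuromo
  rule 3 (pre-rhotic lowering): bivuromo → bivoromo
  rule 4 (unconditioned shift): bivoromo → bivolomo
  rule 5 (pre-nasal raising): bivolomo → bivolumo
  rule 6 (unconditioned shift): bivolumo → vivolumo
  ⇒ Haden vivolumo
Only 'vivolumo' matches the regular Haden development of *bivuramo.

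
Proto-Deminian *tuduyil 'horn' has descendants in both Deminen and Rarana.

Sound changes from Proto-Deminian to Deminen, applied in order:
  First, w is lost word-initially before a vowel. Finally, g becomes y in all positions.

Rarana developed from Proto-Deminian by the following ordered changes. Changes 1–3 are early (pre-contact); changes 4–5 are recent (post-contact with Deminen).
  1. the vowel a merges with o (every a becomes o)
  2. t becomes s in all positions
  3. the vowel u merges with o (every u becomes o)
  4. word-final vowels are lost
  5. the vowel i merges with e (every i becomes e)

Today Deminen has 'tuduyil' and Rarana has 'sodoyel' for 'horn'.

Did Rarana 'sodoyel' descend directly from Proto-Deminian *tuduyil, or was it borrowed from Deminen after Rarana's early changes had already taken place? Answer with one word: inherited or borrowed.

inherited

If inherited, *tuduyil would pass through all of Rarana's changes:
Rarana: *tuduyil > suduyil > sodoyil > sodoyel  (by unconditioned shift, vowel merger, vowel merger)
If borrowed from Deminen 'tuduyil' after the early changes, it would undergo only the recent ones:
  rule 4 (apocope): no change (tuduyil)
  rule 5 (vowel merger): tuduyil → tuduyel
  ⇒ as a loan: tuduyel
Rarana 'sodoyel' matches the inherited outcome exactly, so it is an inherited cognate, not a loan.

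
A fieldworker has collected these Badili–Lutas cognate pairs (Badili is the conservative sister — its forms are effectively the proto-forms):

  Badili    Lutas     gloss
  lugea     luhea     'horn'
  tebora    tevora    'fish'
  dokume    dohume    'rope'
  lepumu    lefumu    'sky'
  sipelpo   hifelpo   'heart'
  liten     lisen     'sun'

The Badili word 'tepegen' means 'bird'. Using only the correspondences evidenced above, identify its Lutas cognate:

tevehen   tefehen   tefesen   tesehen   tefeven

tefehen

sipelpo ~ hifelpo — Badili p corresponds to Lutas f between vowels (before a front vowel).
lugea ~ luhea — Badili g corresponds to Lutas h between vowels (before a front vowel).
Applying these to Badili 'tepegen':
  tepegen → tefegen   (p→f between vowels (before a front vowel))
  tefegen → tefehen   (g→h between vowels (before a front vowel))
So the Lutas cognate is 'tefehen'.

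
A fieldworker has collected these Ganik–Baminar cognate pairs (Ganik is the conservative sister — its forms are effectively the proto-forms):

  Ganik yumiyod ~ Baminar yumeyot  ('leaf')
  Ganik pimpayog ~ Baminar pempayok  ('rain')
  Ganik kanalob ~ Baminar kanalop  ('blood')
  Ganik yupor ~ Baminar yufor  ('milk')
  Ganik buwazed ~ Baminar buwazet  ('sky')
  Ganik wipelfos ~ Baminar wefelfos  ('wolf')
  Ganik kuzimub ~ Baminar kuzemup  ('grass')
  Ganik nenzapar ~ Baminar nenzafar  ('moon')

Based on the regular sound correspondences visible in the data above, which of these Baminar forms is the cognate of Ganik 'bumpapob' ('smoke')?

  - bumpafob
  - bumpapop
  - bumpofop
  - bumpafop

bumpafop

yupor ~ yufor — Ganik p corresponds to Baminar f between vowels (before a back vowel).
kanalob ~ kanalop, kuzimub ~ kuzemup — Ganik b corresponds to Baminar p word-finally.
Applying these to Ganik 'bumpapob':
  bumpapob → bumpafob   (p→f between vowels (before a back vowel))
  bumpafob → bumpafop   (b→p word-finally)
So the Baminar cognate is 'bumpafop'.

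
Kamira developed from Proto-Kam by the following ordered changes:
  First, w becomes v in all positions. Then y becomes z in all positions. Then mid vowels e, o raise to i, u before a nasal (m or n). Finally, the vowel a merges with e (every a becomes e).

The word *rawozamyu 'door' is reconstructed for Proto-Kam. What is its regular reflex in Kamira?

Kamira: *rawozamyu > ravozamyu > ravozamzu > revozemzu  (by unconditioned shift, unconditioned shift, vowel merger)

revozemzu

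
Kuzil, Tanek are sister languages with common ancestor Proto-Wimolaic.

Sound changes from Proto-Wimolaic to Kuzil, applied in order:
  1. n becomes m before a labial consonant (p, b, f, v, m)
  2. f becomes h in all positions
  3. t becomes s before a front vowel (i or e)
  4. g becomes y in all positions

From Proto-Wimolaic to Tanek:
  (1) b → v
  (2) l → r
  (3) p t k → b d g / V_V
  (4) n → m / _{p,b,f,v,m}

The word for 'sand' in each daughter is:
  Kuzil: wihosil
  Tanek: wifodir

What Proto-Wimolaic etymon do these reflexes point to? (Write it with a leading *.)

Position 3: Kuzil has h, Tanek has f. Tanek preserves f here (none of its changes turn any other segment into f), so the proto-segment is *f.
Position 7: Kuzil has l, Tanek has r. Kuzil preserves l here (none of its changes turn any other segment into l), so the proto-segment is *l.
Position 5: Kuzil has s, Tanek has d. Taking the neighbouring segments as reconstructed: Kuzil s could go back to *t or *s; Tanek d could go back to *t or *d — the one source consistent with every daughter is *t.
Continuing position by position gives *wifotil; check it forward:
Kuzil: start from *wifotil.
  rule 1: no change — wifotil
  rule 2 (unconditioned shift): wifotil → wihotil
  rule 3 (palatalisation): wihotil → wihosil
  rule 4: no change — wihosil
  ⇒ Kuzil wihosil
Tanek: *wifotil > wifotir > wifodir  (by unconditioned shift, intervocalic voicing)
Only *wifotil yields all of Kuzil wihosil, Tanek wifodir.

*wifotil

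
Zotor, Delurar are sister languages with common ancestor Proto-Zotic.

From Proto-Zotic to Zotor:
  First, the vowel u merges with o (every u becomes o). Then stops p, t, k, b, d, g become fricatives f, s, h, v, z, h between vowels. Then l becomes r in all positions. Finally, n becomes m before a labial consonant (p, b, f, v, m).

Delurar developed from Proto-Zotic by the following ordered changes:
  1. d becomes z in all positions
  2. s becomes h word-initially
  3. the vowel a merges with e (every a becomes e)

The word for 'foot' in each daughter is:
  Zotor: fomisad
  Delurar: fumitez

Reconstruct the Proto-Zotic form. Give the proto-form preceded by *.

Position 6: Zotor has a, Delurar has e. Zotor preserves a here (none of its changes turn any other segment into a), so the proto-segment is *a.
Position 2: Zotor has o, Delurar has u. Delurar preserves u here (none of its changes turn any other segment into u), so the proto-segment is *u.
Position 5: Zotor has s, Delurar has t. Delurar preserves t here (none of its changes turn any other segment into t), so the proto-segment is *t.
Continuing position by position gives *fumitad; check it forward:
Zotor: start from *fumitad.
  rule 1 (vowel merger): fumitad → fomitad
  rule 2 (intervocalic lenition): fomitad → fomisad
  rule 3: no change — fomisad
  rule 4: no change — fomisad
  ⇒ Zotor fomisad
Delurar: *fumitad > fumitaz > fumitez  (by unconditioned shift, vowel merger)
Only *fumitad yields all of Zotor fomisad, Delurar fumitez.

*fumitad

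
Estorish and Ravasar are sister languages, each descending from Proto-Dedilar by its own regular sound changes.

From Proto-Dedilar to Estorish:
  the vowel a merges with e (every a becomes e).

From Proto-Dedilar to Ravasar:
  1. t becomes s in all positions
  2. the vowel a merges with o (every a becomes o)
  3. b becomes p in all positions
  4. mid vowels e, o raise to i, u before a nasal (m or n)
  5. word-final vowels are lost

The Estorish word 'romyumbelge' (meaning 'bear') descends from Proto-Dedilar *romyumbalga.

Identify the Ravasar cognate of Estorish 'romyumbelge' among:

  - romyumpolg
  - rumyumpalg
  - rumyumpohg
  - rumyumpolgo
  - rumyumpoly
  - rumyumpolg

rumyumpolg

Ravasar: *romyumbalga > romyumbolgo > romyumpolgo > rumyumpolgo > rumyumpolg  (by vowel merger, unconditioned shift, pre-nasal raising, apocope)
Among the options, 'rumyumpolg' alone shows every Ravasar change applied in order.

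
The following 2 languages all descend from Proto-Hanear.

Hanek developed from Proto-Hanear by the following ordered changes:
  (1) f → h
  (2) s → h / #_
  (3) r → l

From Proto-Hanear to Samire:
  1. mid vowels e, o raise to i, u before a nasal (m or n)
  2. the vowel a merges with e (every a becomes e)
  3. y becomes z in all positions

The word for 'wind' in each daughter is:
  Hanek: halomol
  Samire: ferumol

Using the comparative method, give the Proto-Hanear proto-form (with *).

Position 3: Hanek has l, Samire has r. Samire preserves r here (none of its changes turn any other segment into r), so the proto-segment is *r.
Position 4: Hanek has o, Samire has u. Hanek preserves o here (none of its changes turn any other segment into o), so the proto-segment is *o.
Verify the candidate proto-form against each daughter:
Hanek: start from *faromol.
  rule 1 (unconditioned shift): faromol → haromol
  rule 2: no change — haromol
  rule 3 (unconditioned shift): haromol → halomol
  ⇒ Hanek halomol
Samire: *faromol > farumol > ferumol  (by pre-nasal raising, vowel merger)
No other proto-form is consistent with every reflex, so the reconstruction is *faromol.

*faromol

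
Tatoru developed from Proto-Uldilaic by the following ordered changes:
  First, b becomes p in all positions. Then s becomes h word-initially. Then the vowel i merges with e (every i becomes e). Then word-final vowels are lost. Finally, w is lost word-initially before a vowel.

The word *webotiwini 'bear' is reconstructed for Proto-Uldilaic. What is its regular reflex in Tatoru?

epotewen

Tatoru: *webotiwini
  webotiwini → wepotiwini   [unconditioned shift]
  wepotiwini (rule 2 does not apply)
  wepotiwini → wepotewene   [vowel merger]
  wepotewene → wepotewen   [apocope]
  wepotewen → epotewen   [glide loss]
  giving Tatoru epotewen.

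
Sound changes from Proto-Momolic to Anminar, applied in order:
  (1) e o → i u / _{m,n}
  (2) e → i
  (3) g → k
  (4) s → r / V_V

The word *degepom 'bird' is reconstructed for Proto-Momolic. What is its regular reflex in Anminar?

Anminar: start from *degepom.
  rule 1 (pre-nasal raising): degepom → degepum
  rule 2 (vowel merger): degepum → digipum
  rule 3 (unconditioned shift): digipum → dikipum
  rule 4: no change — dikipum
  ⇒ Anminar dikipum

dikipum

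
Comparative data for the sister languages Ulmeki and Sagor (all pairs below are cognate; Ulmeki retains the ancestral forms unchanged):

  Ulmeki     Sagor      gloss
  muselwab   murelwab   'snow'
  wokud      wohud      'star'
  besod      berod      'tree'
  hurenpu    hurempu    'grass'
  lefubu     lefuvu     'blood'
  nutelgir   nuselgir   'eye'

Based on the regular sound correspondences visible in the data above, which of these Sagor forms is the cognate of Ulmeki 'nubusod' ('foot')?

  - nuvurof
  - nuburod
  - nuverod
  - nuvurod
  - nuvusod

nuvurod

lefubu ~ lefuvu — Ulmeki b corresponds to Sagor v between vowels (before a back vowel).
besod ~ berod — Ulmeki s corresponds to Sagor r between vowels (before a back vowel).
Applying these to Ulmeki 'nubusod':
  nubusod → nuvusod   (b→v between vowels (before a back vowel))
  nuvusod → nuvurod   (s→r between vowels (before a back vowel))
So the Sagor cognate is 'nuvurod'.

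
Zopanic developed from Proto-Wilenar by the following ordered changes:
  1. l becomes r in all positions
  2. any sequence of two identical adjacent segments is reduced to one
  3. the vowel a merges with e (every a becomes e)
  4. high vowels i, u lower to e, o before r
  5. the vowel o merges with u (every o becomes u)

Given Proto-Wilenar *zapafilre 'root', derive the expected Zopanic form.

zepefere

Zopanic: *zapafilre > zapafirre > zapafire > zepefire > zepefere  (by unconditioned shift, degemination, vowel merger, pre-rhotic lowering)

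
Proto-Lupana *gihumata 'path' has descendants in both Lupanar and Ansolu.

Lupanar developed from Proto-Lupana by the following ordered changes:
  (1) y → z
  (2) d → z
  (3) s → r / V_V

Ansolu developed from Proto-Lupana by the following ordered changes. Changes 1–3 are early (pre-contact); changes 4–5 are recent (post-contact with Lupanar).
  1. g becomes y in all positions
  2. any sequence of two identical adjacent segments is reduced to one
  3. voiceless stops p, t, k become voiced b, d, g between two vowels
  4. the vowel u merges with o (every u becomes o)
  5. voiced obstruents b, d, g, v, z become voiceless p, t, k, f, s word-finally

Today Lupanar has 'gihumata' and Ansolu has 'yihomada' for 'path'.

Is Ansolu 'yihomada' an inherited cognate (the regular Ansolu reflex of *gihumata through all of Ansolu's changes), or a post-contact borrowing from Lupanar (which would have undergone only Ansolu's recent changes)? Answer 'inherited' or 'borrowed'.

If inherited, *gihumata would pass through all of Ansolu's changes:
Ansolu: *gihumata > yihumata > yihumada > yihomada  (by unconditioned shift, intervocalic voicing, vowel merger)
If borrowed from Lupanar 'gihumata' after the early changes, it would undergo only the recent ones:
  rule 4 (vowel merger): gihumata → gihomata
  rule 5 (final devoicing): no change (gihomata)
  ⇒ as a loan: gihomata
Ansolu 'yihomada' matches the inherited outcome exactly, so it is an inherited cognate, not a loan.

inherited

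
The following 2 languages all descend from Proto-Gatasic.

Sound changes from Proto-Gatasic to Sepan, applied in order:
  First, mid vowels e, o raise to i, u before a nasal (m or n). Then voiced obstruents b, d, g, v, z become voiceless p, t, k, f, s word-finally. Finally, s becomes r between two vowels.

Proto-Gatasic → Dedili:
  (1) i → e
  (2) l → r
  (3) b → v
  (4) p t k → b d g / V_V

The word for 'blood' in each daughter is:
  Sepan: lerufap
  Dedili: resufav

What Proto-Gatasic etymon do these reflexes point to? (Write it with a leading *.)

*lesufab

Position 7: Sepan has p, Dedili has v. Taking the neighbouring segments as reconstructed: Sepan p could go back to *p or *b; Dedili v could go back to *b or *v — the one source consistent with every daughter is *b.
Position 1: Sepan has l, Dedili has r. Sepan preserves l here (none of its changes turn any other segment into l), so the proto-segment is *l.
Position 3: Sepan has r, Dedili has s. Dedili preserves s here (none of its changes turn any other segment into s), so the proto-segment is *s.
The remaining positions agree across the daughters. Check the candidate against every language:
Sepan: *lesufab > lesufap > lerufap  (by final devoicing, rhotacism)
Dedili: *lesufab
  lesufab (rule 1 does not apply)
  lesufab → resufab   [unconditioned shift]
  resufab → resufav   [unconditioned shift]
  resufav (rule 4 does not apply)
  giving Dedili resufav.
No other proto-form is consistent with every reflex, so the reconstruction is *lesufab.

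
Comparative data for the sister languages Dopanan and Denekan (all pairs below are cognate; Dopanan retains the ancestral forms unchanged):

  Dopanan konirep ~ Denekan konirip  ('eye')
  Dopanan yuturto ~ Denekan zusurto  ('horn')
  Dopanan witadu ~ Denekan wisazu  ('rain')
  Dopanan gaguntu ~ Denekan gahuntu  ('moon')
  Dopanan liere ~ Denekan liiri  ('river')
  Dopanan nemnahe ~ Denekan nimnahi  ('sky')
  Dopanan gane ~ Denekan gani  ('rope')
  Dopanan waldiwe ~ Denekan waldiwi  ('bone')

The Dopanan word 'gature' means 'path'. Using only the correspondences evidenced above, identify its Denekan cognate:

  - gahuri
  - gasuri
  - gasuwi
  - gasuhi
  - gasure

gasuri

yuturto ~ zusurto — Dopanan t corresponds to Denekan s between vowels (before a back vowel).
liere ~ liiri, nemnahe ~ nimnahi — Dopanan e corresponds to Denekan i word-finally.
Applying these to Dopanan 'gature':
  gature → gasure   (t→s between vowels (before a back vowel))
  gasure → gasuri   (e→i word-finally)
So the Denekan cognate is 'gasuri'.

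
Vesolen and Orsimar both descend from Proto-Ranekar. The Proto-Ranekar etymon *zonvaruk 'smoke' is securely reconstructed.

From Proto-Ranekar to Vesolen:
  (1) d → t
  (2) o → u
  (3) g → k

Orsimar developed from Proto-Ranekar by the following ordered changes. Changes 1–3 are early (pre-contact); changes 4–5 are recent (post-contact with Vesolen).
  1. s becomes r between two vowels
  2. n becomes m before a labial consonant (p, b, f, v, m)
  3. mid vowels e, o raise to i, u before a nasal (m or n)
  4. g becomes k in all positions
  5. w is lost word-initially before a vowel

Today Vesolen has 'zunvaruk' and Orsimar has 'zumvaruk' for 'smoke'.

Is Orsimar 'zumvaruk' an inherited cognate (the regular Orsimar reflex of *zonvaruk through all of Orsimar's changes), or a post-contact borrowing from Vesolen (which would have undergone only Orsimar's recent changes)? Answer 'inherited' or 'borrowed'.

inherited

If inherited, *zonvaruk would pass through all of Orsimar's changes:
Orsimar: *zonvaruk
  zonvaruk (rule 1 does not apply)
  zonvaruk → zomvaruk   [nasal place assimilation]
  zomvaruk → zumvaruk   [pre-nasal raising]
  zumvaruk (rule 4 does not apply)
  zumvaruk (rule 5 does not apply)
  giving Orsimar zumvaruk.
If borrowed from Vesolen 'zunvaruk' after the early changes, it would undergo only the recent ones:
  rule 4 (unconditioned shift): no change (zunvaruk)
  rule 5 (glide loss): no change (zunvaruk)
  ⇒ as a loan: zunvaruk
Orsimar 'zumvaruk' matches the inherited outcome exactly, so it is an inherited cognate, not a loan.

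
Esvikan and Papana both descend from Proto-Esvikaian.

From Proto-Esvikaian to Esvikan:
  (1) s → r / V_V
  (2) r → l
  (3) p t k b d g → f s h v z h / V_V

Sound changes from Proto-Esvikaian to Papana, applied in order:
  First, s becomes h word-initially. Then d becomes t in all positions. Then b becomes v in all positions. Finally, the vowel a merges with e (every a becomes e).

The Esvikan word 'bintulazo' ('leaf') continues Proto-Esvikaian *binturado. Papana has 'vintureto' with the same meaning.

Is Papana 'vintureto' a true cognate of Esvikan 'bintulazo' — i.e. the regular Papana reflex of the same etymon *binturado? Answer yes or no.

Derive the expected Papana reflex of *binturado:
Papana: *binturado
  binturado (rule 1 does not apply)
  binturado → binturato   [unconditioned shift]
  binturato → vinturato   [unconditioned shift]
  vinturato → vintureto   [vowel merger]
  giving Papana vintureto.
Papana 'vintureto' matches the regular reflex exactly, so the pair is cognate.

yes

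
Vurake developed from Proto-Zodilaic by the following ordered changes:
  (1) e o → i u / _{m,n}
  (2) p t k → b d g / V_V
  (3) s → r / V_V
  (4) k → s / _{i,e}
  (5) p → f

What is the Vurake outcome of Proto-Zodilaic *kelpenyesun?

selfinyerun

Vurake: *kelpenyesun > kelpinyesun > kelpinyerun > selpinyerun > selfinyerun  (by pre-nasal raising, rhotacism, palatalisation, unconditioned shift)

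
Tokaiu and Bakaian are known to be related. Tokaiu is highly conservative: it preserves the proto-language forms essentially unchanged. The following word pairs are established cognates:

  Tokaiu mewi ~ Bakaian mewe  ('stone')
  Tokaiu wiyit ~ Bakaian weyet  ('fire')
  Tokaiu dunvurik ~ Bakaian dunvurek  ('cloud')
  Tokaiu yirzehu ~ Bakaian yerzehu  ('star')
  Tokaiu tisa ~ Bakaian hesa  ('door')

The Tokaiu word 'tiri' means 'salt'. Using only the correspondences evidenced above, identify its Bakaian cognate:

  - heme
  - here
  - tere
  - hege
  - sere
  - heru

here

tisa ~ hesa — Tokaiu t corresponds to Bakaian h word-initially before a front vowel.
yirzehu ~ yerzehu — Tokaiu i corresponds to Bakaian e after a consonant, before r.
mewi ~ mewe — Tokaiu i corresponds to Bakaian e word-finally.
Applying these to Tokaiu 'tiri':
  tiri → hiri   (t→h word-initially before a front vowel)
  hiri → heri   (i→e after a consonant, before r)
  heri → here   (i→e word-finally)
So the Bakaian cognate is 'here'.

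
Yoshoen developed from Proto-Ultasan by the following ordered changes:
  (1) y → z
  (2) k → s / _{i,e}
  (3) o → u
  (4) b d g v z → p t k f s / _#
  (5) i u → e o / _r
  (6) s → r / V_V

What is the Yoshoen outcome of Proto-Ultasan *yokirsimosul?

Yoshoen: *yokirsimosul > zokirsimosul > zosirsimosul > zusirsimusul > zusersimusul > zurersimurul  (by unconditioned shift, palatalisation, vowel merger, pre-rhotic lowering, rhotacism)

zurersimurul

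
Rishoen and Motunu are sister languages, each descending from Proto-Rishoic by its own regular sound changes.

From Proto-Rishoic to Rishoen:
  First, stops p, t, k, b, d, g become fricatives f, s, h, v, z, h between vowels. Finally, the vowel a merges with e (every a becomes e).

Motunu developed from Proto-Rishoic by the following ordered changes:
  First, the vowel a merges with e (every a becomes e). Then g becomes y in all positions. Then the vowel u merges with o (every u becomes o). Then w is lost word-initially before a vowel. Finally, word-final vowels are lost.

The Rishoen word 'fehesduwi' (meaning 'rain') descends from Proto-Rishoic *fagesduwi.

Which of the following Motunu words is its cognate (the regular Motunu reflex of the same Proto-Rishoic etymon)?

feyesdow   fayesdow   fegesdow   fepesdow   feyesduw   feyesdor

feyesdow

Motunu: start from *fagesduwi.
  rule 1 (vowel merger): fagesduwi → fegesduwi
  rule 2 (unconditioned shift): fegesduwi → feyesduwi
  rule 3 (vowel merger): feyesduwi → feyesdowi
  rule 4: no change — feyesdowi
  rule 5 (apocope): feyesdowi → feyesdow
  ⇒ Motunu feyesdow
The other candidates each miss or misapply at least one Motunu change.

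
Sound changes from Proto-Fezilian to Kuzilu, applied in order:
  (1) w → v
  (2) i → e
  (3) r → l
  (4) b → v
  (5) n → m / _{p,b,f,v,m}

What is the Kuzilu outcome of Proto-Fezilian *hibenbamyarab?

Kuzilu: *hibenbamyarab > hebenbamyarab > hebenbamyalab > hevenvamyalav > hevemvamyalav  (by vowel merger, unconditioned shift, unconditioned shift, nasal place assimilation)

hevemvamyalav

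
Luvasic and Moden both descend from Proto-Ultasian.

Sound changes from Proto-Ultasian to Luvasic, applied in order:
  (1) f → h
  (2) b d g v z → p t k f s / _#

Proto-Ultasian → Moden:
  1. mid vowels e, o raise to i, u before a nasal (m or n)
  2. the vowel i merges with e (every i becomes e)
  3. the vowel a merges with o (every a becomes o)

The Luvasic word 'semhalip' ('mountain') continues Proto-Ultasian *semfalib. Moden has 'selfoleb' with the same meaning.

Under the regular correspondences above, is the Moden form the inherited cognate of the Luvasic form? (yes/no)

Derive the expected Moden reflex of *semfalib:
Moden: start from *semfalib.
  rule 1 (pre-nasal raising): semfalib → simfalib
  rule 2 (vowel merger): simfalib → semfaleb
  rule 3 (vowel merger): semfaleb → semfoleb
  ⇒ Moden semfoleb
The regular Moden reflex would be 'semfoleb', but the attested form is 'selfoleb'. The correspondence is irregular, so they are not cognates (the Moden form has a different source).

no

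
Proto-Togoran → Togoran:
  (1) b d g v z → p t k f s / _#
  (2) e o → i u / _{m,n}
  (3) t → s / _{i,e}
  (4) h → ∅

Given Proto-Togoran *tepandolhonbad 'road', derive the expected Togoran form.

Togoran: start from *tepandolhonbad.
  rule 1 (final devoicing): tepandolhonbad → tepandolhonbat
  rule 2 (pre-nasal raising): tepandolhonbat → tepandolhunbat
  rule 3 (palatalisation): tepandolhunbat → sepandolhunbat
  rule 4 (h-loss): sepandolhunbat → sepandolunbat
  ⇒ Togoran sepandolunbat

sepandolunbat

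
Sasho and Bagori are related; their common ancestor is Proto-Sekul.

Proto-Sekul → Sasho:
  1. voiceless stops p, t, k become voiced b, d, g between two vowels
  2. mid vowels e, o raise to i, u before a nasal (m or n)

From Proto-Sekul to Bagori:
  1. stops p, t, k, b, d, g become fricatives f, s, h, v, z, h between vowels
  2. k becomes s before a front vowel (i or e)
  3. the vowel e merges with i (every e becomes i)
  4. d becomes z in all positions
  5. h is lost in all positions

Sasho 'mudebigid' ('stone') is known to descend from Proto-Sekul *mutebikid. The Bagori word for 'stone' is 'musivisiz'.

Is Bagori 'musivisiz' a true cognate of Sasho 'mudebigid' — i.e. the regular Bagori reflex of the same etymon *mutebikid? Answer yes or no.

Derive the expected Bagori reflex of *mutebikid:
Bagori: *mutebikid
  mutebikid → musevihid   [intervocalic lenition]
  musevihid (rule 2 does not apply)
  musevihid → musivihid   [vowel merger]
  musivihid → musivihiz   [unconditioned shift]
  musivihiz → musiviiz   [h-loss]
  giving Bagori musiviiz.
The regular Bagori reflex would be 'musiviiz', but the attested form is 'musivisiz'. The correspondence is irregular, so they are not cognates (the Bagori form has a different source).

no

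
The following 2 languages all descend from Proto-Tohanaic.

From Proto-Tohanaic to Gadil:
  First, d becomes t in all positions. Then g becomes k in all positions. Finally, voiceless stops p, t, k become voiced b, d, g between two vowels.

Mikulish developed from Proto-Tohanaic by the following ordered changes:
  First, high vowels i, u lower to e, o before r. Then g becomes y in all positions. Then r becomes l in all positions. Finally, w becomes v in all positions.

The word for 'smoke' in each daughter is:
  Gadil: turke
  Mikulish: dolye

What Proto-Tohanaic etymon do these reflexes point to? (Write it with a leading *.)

*durge

Position 2: Gadil has u, Mikulish has o. Gadil preserves u here (none of its changes turn any other segment into u), so the proto-segment is *u.
Position 4: Gadil has k, Mikulish has y. Taking the neighbouring segments as reconstructed: Gadil k could go back to *k or *g; Mikulish y could go back to *g or *y — the one source consistent with every daughter is *g.
Verify the candidate proto-form against each daughter:
Gadil: start from *durge.
  rule 1 (unconditioned shift): durge → turge
  rule 2 (unconditioned shift): turge → turke
  rule 3: no change — turke
  ⇒ Gadil turke
Mikulish: start from *durge.
  rule 1 (pre-rhotic lowering): durge → dorge
  rule 2 (unconditioned shift): dorge → dorye
  rule 3 (unconditioned shift): dorye → dolye
  rule 4: no change — dolye
  ⇒ Mikulish dolye
*durge is the unique common source.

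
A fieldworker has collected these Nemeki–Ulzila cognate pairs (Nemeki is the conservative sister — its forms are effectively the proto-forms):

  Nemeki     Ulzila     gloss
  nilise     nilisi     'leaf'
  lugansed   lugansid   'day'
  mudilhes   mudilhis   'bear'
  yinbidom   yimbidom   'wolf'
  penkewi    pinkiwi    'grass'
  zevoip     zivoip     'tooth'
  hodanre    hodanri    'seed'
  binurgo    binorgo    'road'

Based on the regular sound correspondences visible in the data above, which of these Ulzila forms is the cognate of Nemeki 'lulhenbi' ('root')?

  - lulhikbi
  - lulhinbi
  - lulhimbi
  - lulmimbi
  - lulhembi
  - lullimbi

penkewi ~ pinkiwi — Nemeki e corresponds to Ulzila i after a consonant, before a nasal.
yinbidom ~ yimbidom — Nemeki n corresponds to Ulzila m after a vowel, before a labial obstruent.
Applying these to Nemeki 'lulhenbi':
  lulhenbi → lulhinbi   (e→i after a consonant, before a nasal)
  lulhinbi → lulhimbi   (n→m after a vowel, before a labial obstruent)
So the Ulzila cognate is 'lulhimbi'.

lulhimbi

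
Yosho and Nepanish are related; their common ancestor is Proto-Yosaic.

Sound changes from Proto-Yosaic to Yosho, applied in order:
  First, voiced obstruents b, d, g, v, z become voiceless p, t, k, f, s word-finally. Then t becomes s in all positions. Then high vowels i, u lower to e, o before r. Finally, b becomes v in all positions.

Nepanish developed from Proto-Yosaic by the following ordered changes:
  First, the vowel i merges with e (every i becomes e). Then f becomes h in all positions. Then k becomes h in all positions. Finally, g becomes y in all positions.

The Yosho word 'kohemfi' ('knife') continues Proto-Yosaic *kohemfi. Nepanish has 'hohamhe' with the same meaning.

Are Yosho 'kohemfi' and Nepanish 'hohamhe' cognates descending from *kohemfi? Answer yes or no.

Derive the expected Nepanish reflex of *kohemfi:
Nepanish: *kohemfi > kohemfe > kohemhe > hohemhe  (by vowel merger, unconditioned shift, unconditioned shift)
The regular Nepanish reflex would be 'hohemhe', but the attested form is 'hohamhe'. The correspondence is irregular, so they are not cognates (the Nepanish form has a different source).

no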